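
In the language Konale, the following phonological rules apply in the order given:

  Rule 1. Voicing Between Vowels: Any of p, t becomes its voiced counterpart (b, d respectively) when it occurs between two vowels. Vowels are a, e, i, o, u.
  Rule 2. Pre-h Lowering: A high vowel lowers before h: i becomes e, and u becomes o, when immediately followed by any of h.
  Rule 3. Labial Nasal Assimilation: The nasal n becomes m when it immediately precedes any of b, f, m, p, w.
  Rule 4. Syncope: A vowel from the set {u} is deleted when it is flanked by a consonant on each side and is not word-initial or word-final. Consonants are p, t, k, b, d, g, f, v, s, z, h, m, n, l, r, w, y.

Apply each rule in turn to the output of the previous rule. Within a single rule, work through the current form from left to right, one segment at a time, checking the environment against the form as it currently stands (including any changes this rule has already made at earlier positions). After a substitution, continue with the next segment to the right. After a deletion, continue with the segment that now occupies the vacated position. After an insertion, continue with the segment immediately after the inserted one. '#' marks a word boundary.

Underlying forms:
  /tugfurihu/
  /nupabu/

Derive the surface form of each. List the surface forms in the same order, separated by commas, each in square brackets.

[tgfrehu], [nbabu]

/tugfurihu/:
  Rule 1 Voicing Between Vowels: no change — [tugfurihu]
  Rule 2 Pre-h Lowering: [tugfurihu] → [tugfurehu]
  Rule 3 Labial Nasal Assimilation: no change — [tugfurehu]
  Rule 4 Syncope: [tugfurehu] → [tgfrehu]
/nupabu/:
  Rule 1 Voicing Between Vowels: [nupabu] → [nubabu]
  Rule 2 Pre-h Lowering: no change — [nubabu]
  Rule 3 Labial Nasal Assimilation: no change — [nubabu]
  Rule 4 Syncope: [nubabu] → [nbabu]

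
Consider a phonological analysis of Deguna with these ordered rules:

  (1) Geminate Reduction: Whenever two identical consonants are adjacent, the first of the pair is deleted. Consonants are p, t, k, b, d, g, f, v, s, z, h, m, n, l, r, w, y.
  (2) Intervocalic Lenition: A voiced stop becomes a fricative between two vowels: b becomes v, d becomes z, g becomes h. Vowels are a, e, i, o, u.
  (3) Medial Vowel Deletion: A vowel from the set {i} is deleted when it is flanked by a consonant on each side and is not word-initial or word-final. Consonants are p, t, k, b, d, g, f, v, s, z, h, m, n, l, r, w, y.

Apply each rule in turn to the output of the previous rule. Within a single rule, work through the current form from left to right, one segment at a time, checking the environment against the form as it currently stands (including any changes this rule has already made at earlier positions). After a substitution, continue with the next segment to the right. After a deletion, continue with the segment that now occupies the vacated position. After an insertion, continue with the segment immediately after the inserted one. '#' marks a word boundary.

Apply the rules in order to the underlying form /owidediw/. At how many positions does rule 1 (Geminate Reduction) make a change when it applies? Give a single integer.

(1) Geminate Reduction: no change — [owidediw]
(2) Intervocalic Lenition: [owidediw] → [owizeziw]
(3) Medial Vowel Deletion: [owizeziw] → [owzezw]
Rule 1 changed 0 position(s).

0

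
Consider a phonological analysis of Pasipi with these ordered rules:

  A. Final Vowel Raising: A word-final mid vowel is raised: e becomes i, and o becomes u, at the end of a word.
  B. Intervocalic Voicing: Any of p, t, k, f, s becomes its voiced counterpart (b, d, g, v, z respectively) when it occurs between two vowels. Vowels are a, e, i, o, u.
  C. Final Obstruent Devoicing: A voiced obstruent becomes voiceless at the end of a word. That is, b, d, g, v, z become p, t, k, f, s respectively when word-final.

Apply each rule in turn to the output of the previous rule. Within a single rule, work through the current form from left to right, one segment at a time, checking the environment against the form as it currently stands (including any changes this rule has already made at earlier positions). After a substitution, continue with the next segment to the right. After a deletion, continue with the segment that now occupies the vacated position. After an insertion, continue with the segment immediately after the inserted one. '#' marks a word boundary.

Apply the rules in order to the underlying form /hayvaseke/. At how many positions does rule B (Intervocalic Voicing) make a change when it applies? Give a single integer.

2

A Final Vowel Raising: [hayvaseke] → [hayvaseki]
B Intervocalic Voicing: [hayvaseki] → [hayvazegi]
C Final Obstruent Devoicing: no change — [hayvazegi]
Rule B changed 2 position(s).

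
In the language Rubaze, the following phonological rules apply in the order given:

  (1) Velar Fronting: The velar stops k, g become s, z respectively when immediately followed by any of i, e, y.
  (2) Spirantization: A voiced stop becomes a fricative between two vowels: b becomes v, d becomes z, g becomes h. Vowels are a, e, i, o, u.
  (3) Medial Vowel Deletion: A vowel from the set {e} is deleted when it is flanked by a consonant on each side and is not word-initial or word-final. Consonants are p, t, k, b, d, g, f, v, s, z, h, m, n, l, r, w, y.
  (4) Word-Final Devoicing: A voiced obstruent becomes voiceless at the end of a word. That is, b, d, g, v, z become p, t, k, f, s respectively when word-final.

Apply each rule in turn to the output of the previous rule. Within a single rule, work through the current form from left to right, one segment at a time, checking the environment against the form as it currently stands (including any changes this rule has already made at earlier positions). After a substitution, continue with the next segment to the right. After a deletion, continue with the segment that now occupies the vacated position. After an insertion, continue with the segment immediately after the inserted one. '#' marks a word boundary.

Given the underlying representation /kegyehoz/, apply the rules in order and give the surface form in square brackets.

(1) Velar Fronting: [kegyehoz] → [sezyehoz]
(2) Spirantization: no change — [sezyehoz]
(3) Medial Vowel Deletion: [sezyehoz] → [szyhoz]
(4) Word-Final Devoicing: [szyhoz] → [szyhos]

[szyhos]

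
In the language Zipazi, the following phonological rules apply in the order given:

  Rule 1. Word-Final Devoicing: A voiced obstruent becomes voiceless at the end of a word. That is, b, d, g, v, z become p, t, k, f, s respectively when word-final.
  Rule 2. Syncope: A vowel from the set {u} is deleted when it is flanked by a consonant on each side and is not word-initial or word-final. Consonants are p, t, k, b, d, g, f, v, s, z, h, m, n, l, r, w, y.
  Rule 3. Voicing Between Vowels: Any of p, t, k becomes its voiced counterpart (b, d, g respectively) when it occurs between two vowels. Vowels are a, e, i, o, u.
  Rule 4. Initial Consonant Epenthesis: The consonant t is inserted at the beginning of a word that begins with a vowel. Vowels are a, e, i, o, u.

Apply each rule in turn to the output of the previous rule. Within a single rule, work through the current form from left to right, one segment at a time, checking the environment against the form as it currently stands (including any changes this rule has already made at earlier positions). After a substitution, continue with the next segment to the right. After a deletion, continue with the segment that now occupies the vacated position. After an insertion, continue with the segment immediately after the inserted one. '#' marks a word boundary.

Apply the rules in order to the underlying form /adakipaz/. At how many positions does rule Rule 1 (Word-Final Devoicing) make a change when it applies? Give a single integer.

1

Rule 1 Word-Final Devoicing: [adakipaz] → [adakipas]
Rule 2 Syncope: no change — [adakipas]
Rule 3 Voicing Between Vowels: [adakipas] → [adagibas]
Rule 4 Initial Consonant Epenthesis: [adagibas] → [tadagibas]
Rule Rule 1 changed 1 position(s).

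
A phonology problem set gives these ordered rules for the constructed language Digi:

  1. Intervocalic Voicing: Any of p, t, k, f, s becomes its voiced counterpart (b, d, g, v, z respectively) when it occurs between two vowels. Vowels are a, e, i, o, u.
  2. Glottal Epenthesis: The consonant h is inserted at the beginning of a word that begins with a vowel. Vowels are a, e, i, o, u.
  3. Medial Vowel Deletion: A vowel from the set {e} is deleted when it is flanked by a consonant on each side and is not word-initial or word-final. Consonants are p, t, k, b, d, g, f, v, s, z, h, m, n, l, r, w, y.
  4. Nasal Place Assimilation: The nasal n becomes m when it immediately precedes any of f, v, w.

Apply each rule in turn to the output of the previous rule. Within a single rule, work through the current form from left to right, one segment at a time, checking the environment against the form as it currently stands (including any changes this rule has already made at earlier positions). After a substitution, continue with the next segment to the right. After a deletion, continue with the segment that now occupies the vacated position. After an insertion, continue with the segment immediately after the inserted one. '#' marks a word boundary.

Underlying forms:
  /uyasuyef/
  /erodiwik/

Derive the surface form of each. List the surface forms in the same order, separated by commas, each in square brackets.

/uyasuyef/:
  1 Intervocalic Voicing: [uyasuyef] → [uyazuyef]
  2 Glottal Epenthesis: [uyazuyef] → [huyazuyef]
  3 Medial Vowel Deletion: [huyazuyef] → [huyazuyf]
  4 Nasal Place Assimilation: no change — [huyazuyf]
/erodiwik/:
  1 Intervocalic Voicing: no change — [erodiwik]
  2 Glottal Epenthesis: [erodiwik] → [herodiwik]
  3 Medial Vowel Deletion: [herodiwik] → [hrodiwik]
  4 Nasal Place Assimilation: no change — [hrodiwik]

[huyazuyf], [hrodiwik]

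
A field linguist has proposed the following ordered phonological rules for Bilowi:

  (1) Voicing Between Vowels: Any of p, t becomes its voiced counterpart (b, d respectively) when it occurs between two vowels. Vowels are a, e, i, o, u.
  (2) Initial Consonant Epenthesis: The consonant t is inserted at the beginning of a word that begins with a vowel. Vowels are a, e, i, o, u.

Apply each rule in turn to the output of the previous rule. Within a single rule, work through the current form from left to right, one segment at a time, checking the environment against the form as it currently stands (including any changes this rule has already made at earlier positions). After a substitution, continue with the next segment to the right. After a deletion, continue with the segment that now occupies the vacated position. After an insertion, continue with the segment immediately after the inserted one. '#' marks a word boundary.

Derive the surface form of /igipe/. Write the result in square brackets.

[tigibe]

(1) Voicing Between Vowels: [igipe] → [igibe]
(2) Initial Consonant Epenthesis: [igibe] → [tigibe]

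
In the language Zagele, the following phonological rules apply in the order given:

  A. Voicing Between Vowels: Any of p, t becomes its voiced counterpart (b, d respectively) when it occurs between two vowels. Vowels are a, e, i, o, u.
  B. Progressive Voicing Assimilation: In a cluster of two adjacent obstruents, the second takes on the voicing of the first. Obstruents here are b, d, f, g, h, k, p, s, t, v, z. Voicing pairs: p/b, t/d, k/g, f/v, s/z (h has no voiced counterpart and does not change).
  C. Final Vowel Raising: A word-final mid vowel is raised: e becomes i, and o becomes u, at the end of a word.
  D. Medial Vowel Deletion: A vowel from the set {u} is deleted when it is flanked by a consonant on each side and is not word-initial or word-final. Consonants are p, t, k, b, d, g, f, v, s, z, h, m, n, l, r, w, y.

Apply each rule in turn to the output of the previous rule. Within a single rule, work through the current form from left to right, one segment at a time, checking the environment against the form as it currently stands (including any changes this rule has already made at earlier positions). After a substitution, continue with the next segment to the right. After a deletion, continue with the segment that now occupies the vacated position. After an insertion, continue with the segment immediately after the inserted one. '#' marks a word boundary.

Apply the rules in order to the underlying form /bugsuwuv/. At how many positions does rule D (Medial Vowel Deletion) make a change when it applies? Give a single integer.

3

A Voicing Between Vowels: no change — [bugsuwuv]
B Progressive Voicing Assimilation: [bugsuwuv] → [bugzuwuv]
C Final Vowel Raising: no change — [bugzuwuv]
D Medial Vowel Deletion: [bugzuwuv] → [bgzwv]
Rule D changed 3 position(s).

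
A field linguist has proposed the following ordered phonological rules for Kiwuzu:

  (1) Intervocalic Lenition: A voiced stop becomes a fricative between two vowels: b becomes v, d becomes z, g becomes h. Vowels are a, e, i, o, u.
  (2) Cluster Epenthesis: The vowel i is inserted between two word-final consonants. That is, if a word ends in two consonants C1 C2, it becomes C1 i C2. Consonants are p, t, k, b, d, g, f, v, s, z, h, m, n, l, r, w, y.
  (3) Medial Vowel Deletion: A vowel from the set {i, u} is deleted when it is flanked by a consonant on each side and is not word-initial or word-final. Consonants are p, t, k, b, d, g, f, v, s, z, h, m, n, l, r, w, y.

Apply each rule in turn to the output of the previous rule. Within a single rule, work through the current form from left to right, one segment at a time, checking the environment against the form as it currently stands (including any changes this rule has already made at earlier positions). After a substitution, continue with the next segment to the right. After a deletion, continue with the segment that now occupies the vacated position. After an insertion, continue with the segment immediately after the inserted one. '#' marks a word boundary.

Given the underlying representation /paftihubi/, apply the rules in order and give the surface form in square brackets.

[pafthvi]

(1) Intervocalic Lenition: [paftihubi] → [paftihuvi]
(2) Cluster Epenthesis: no change — [paftihuvi]
(3) Medial Vowel Deletion: [paftihuvi] → [pafthvi]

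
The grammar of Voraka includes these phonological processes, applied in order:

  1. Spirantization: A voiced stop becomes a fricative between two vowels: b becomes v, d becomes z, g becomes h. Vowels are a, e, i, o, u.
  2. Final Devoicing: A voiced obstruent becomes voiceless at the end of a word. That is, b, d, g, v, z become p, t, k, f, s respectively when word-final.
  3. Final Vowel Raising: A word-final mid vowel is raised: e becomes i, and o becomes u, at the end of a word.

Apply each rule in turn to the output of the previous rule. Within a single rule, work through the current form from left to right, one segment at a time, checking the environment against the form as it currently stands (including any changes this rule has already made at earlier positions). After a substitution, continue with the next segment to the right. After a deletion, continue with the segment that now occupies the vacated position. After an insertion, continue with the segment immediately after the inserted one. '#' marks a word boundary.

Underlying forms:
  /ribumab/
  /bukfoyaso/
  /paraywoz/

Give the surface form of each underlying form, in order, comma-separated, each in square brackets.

/ribumab/:
  1 Spirantization: [ribumab] → [rivumab]
  2 Final Devoicing: [rivumab] → [rivumap]
  3 Final Vowel Raising: no change — [rivumap]
/bukfoyaso/:
  1 Spirantization: no change — [bukfoyaso]
  2 Final Devoicing: no change — [bukfoyaso]
  3 Final Vowel Raising: [bukfoyaso] → [bukfoyasu]
/paraywoz/:
  1 Spirantization: no change — [paraywoz]
  2 Final Devoicing: [paraywoz] → [paraywos]
  3 Final Vowel Raising: no change — [paraywos]

[rivumap], [bukfoyasu], [paraywos]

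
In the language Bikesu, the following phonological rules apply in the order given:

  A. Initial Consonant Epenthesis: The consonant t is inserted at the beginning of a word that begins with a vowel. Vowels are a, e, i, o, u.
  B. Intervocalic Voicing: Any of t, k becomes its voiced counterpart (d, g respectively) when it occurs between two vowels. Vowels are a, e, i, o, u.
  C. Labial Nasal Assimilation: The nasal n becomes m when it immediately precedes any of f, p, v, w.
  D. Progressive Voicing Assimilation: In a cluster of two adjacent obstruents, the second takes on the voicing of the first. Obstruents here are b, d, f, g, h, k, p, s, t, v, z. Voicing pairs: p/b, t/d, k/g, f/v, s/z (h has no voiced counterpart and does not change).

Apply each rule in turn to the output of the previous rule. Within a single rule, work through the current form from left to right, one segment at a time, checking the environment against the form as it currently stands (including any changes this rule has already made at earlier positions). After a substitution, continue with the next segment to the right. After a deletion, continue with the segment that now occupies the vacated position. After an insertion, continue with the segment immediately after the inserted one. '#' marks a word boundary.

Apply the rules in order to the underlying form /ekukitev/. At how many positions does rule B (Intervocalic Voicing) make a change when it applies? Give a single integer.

3

A Initial Consonant Epenthesis: [ekukitev] → [tekukitev]
B Intervocalic Voicing: [tekukitev] → [tegugidev]
C Labial Nasal Assimilation: no change — [tegugidev]
D Progressive Voicing Assimilation: no change — [tegugidev]
Rule B changed 3 position(s).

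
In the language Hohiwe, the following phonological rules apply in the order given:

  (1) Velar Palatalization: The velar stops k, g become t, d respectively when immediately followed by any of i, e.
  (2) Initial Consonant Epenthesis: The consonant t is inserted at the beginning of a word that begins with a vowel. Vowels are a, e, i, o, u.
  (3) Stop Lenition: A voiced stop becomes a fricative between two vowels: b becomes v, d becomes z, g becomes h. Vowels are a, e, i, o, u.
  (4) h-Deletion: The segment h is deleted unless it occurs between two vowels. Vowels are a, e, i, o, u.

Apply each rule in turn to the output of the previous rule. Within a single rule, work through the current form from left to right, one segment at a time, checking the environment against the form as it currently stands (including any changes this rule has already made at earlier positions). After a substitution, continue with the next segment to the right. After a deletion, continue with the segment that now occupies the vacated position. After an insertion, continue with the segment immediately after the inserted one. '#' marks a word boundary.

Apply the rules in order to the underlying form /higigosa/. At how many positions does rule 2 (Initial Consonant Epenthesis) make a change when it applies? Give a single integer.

(1) Velar Palatalization: [higigosa] → [hidigosa]
(2) Initial Consonant Epenthesis: no change — [hidigosa]
(3) Stop Lenition: [hidigosa] → [hizihosa]
(4) h-Deletion: [hizihosa] → [izihosa]
Rule 2 changed 0 position(s).

0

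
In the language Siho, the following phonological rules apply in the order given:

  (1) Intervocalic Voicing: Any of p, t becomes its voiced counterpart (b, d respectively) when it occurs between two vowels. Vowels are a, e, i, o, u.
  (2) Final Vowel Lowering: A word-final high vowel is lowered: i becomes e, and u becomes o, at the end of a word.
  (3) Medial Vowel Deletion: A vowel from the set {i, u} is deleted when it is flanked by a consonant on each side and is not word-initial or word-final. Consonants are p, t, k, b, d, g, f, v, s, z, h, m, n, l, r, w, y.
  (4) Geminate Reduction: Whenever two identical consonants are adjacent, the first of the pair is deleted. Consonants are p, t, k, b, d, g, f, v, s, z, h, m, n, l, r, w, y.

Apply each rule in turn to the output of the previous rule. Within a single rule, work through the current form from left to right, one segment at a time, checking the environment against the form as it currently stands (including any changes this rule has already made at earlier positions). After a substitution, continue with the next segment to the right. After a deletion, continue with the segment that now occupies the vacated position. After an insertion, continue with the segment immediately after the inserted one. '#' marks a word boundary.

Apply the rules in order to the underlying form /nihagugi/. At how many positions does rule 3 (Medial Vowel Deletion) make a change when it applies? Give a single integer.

(1) Intervocalic Voicing: no change — [nihagugi]
(2) Final Vowel Lowering: [nihagugi] → [nihaguge]
(3) Medial Vowel Deletion: [nihaguge] → [nhagge]
(4) Geminate Reduction: [nhagge] → [nhage]
Rule 3 changed 2 position(s).

2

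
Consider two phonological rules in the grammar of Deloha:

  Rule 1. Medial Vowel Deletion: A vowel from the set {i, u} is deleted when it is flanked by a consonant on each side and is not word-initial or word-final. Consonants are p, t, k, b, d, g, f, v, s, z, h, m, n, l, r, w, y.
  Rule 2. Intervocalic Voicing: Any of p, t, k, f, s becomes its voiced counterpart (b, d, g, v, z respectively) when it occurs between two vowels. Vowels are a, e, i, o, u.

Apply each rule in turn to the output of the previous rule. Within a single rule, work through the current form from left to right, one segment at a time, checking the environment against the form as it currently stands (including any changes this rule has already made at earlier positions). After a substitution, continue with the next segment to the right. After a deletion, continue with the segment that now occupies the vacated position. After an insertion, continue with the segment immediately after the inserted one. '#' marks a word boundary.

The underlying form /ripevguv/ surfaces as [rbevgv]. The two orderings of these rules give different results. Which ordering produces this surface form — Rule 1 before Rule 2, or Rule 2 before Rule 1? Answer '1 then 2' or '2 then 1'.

Order 1 then 2:
  1 Medial Vowel Deletion: [ripevguv] → [rpevgv]
  2 Intervocalic Voicing: no change — [rpevgv]
  result: [rpevgv]
Order 2 then 1:
  2 Intervocalic Voicing: [ripevguv] → [ribevguv]
  1 Medial Vowel Deletion: [ribevguv] → [rbevgv]
  result: [rbevgv]

2 then 1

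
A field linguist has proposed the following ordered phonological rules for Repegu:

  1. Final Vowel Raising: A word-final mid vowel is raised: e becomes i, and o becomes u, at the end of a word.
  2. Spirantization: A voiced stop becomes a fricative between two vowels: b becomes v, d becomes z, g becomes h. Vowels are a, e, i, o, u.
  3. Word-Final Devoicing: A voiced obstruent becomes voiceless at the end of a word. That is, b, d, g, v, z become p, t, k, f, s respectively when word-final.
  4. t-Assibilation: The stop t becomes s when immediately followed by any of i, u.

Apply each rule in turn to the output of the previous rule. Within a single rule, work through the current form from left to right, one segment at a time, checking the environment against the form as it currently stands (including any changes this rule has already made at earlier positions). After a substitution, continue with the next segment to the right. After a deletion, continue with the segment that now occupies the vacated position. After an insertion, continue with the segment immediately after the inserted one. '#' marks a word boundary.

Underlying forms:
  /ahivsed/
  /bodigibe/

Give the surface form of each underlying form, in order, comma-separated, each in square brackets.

[ahivset], [bozihivi]

/ahivsed/:
  1 Final Vowel Raising: no change — [ahivsed]
  2 Spirantization: no change — [ahivsed]
  3 Word-Final Devoicing: [ahivsed] → [ahivset]
  4 t-Assibilation: no change — [ahivset]
/bodigibe/:
  1 Final Vowel Raising: [bodigibe] → [bodigibi]
  2 Spirantization: [bodigibi] → [bozihivi]
  3 Word-Final Devoicing: no change — [bozihivi]
  4 t-Assibilation: no change — [bozihivi]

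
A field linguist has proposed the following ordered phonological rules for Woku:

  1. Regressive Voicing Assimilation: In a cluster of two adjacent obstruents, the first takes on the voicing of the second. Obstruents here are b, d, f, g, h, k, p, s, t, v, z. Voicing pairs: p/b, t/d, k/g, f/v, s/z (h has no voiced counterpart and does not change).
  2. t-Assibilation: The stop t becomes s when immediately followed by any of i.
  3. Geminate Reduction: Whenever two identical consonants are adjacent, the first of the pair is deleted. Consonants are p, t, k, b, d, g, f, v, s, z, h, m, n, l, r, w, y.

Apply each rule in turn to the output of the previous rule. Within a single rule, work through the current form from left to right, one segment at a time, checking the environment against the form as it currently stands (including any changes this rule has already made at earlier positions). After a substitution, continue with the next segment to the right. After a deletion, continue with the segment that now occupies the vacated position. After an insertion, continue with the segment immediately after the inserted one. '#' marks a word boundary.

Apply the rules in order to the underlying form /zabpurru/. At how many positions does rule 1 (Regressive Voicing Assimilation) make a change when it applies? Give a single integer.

1 Regressive Voicing Assimilation: [zabpurru] → [zappurru]
2 t-Assibilation: no change — [zappurru]
3 Geminate Reduction: [zappurru] → [zapuru]
Rule 1 changed 1 position(s).

1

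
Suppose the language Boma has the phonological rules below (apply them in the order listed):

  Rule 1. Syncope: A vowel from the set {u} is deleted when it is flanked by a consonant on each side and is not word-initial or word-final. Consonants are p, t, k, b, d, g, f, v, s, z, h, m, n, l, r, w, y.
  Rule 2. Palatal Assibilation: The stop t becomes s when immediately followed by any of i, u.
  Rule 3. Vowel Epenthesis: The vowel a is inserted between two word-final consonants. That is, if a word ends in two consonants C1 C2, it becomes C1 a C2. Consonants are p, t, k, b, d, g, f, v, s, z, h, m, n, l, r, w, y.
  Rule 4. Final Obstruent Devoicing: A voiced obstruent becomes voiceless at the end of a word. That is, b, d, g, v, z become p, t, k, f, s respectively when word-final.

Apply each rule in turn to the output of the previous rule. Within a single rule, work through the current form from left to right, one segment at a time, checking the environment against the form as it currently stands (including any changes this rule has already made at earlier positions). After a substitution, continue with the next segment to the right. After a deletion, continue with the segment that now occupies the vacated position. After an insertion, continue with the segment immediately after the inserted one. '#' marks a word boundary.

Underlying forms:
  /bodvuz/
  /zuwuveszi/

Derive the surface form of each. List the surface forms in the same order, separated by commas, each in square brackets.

[bodvas], [zwveszi]

/bodvuz/:
  Rule 1 Syncope: [bodvuz] → [bodvz]
  Rule 2 Palatal Assibilation: no change — [bodvz]
  Rule 3 Vowel Epenthesis: [bodvz] → [bodvaz]
  Rule 4 Final Obstruent Devoicing: [bodvaz] → [bodvas]
/zuwuveszi/:
  Rule 1 Syncope: [zuwuveszi] → [zwveszi]
  Rule 2 Palatal Assibilation: no change — [zwveszi]
  Rule 3 Vowel Epenthesis: no change — [zwveszi]
  Rule 4 Final Obstruent Devoicing: no change — [zwveszi]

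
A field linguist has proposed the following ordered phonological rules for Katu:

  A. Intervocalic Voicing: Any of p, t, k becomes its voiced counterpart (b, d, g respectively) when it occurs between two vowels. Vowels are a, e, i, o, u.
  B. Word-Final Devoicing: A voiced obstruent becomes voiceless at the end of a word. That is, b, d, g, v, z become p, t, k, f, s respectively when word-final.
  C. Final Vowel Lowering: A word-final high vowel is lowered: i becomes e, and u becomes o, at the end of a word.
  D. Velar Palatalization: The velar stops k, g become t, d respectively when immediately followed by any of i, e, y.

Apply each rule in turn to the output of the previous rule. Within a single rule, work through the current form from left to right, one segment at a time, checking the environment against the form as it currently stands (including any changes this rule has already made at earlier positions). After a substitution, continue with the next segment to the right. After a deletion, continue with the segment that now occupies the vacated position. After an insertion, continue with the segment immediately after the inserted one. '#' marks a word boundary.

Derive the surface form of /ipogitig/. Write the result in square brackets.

[ibodidik]

A Intervocalic Voicing: [ipogitig] → [ibogidig]
B Word-Final Devoicing: [ibogidig] → [ibogidik]
C Final Vowel Lowering: no change — [ibogidik]
D Velar Palatalization: [ibogidik] → [ibodidik]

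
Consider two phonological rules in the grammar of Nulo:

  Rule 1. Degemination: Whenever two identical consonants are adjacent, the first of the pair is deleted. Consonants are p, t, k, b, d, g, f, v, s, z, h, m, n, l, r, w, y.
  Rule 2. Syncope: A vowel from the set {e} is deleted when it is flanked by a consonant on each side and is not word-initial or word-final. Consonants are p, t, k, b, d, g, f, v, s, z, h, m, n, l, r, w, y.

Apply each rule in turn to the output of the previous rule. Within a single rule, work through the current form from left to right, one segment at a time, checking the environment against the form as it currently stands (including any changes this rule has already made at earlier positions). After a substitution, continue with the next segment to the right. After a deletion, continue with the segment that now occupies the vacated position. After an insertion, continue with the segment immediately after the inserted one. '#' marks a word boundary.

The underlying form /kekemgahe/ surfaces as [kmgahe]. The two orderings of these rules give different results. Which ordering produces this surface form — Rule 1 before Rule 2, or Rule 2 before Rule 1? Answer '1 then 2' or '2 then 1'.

Order 1 then 2:
  1 Degemination: no change — [kekemgahe]
  2 Syncope: [kekemgahe] → [kkmgahe]
  result: [kkmgahe]
Order 2 then 1:
  2 Syncope: [kekemgahe] → [kkmgahe]
  1 Degemination: [kkmgahe] → [kmgahe]
  result: [kmgahe]

2 then 1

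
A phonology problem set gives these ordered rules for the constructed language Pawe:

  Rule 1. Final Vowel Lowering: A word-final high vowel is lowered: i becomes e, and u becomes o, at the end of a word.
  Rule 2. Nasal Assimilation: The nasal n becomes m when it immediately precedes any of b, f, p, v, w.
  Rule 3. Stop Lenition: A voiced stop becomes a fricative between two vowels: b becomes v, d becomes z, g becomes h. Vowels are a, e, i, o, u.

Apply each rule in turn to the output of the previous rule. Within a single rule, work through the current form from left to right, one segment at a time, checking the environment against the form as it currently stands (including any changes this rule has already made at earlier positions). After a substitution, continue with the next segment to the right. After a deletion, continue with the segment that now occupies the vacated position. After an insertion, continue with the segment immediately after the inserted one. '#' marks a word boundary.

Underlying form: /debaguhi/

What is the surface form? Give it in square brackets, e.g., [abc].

Rule 1 Final Vowel Lowering: [debaguhi] → [debaguhe]
Rule 2 Nasal Assimilation: no change — [debaguhe]
Rule 3 Stop Lenition: [debaguhe] → [devahuhe]

[devahuhe]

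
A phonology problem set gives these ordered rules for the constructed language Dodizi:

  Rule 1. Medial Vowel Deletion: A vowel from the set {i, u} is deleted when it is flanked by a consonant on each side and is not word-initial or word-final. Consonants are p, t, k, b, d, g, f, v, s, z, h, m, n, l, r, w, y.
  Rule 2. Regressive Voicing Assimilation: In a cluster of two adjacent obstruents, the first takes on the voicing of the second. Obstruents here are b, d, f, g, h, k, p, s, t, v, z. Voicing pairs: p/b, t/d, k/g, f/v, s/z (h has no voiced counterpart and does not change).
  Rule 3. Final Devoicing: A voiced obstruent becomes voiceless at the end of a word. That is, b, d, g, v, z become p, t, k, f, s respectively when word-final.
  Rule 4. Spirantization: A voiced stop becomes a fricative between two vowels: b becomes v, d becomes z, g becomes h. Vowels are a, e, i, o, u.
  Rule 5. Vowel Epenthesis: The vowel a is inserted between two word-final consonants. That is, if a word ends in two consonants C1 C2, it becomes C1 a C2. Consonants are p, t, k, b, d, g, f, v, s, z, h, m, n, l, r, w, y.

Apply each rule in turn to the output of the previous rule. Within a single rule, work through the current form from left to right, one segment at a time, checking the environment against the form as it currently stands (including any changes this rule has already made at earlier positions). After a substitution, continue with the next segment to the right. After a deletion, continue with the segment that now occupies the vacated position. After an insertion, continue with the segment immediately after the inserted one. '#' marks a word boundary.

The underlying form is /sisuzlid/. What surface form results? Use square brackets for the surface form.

Rule 1 Medial Vowel Deletion: [sisuzlid] → [sszld]
Rule 2 Regressive Voicing Assimilation: [sszld] → [szzld]
Rule 3 Final Devoicing: [szzld] → [szzlt]
Rule 4 Spirantization: no change — [szzlt]
Rule 5 Vowel Epenthesis: [szzlt] → [szzlat]

[szzlat]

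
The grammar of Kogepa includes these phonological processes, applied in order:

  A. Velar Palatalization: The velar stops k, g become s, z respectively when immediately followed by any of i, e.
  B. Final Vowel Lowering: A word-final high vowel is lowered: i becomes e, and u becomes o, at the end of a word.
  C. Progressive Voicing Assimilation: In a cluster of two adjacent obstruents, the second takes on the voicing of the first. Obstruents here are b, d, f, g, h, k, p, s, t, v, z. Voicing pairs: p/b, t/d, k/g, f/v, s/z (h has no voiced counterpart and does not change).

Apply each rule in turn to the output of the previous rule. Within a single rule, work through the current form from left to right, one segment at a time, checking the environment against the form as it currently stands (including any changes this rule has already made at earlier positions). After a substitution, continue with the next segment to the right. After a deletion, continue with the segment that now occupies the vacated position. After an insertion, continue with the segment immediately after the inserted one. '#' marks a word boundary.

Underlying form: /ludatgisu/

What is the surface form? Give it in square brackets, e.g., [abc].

[ludatsiso]

A Velar Palatalization: [ludatgisu] → [ludatzisu]
B Final Vowel Lowering: [ludatzisu] → [ludatziso]
C Progressive Voicing Assimilation: [ludatziso] → [ludatsiso]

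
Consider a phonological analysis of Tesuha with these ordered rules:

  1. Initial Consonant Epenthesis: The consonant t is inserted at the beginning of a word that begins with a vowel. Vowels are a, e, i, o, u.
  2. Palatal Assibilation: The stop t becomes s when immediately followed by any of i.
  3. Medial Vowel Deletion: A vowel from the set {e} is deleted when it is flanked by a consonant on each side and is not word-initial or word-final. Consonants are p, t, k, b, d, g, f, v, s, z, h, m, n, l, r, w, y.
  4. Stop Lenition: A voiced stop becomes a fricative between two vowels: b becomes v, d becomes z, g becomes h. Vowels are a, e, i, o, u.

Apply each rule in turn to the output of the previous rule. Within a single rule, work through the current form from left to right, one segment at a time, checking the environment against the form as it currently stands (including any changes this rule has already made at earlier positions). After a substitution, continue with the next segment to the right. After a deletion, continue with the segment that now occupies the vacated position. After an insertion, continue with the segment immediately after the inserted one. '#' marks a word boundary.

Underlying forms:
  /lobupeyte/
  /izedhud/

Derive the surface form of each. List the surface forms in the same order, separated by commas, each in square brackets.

[lovupyte], [sizdhud]

/lobupeyte/:
  1 Initial Consonant Epenthesis: no change — [lobupeyte]
  2 Palatal Assibilation: no change — [lobupeyte]
  3 Medial Vowel Deletion: [lobupeyte] → [lobupyte]
  4 Stop Lenition: [lobupyte] → [lovupyte]
/izedhud/:
  1 Initial Consonant Epenthesis: [izedhud] → [tizedhud]
  2 Palatal Assibilation: [tizedhud] → [sizedhud]
  3 Medial Vowel Deletion: [sizedhud] → [sizdhud]
  4 Stop Lenition: no change — [sizdhud]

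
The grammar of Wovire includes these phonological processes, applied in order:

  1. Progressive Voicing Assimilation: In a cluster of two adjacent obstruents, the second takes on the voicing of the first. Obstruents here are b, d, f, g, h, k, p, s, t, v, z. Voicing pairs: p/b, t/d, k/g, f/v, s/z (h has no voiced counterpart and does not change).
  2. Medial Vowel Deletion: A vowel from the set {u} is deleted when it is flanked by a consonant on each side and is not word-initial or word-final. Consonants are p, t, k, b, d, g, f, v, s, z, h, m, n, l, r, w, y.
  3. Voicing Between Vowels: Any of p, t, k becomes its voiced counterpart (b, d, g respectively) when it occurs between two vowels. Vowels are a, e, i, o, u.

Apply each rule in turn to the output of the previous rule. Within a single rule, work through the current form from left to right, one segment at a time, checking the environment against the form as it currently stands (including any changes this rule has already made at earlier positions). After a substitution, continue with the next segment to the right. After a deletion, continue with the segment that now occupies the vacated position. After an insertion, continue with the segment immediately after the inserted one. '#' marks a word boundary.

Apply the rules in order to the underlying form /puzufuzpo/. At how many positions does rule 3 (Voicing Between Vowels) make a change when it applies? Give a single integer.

1 Progressive Voicing Assimilation: [puzufuzpo] → [puzufuzbo]
2 Medial Vowel Deletion: [puzufuzbo] → [pzfzbo]
3 Voicing Between Vowels: no change — [pzfzbo]
Rule 3 changed 0 position(s).

0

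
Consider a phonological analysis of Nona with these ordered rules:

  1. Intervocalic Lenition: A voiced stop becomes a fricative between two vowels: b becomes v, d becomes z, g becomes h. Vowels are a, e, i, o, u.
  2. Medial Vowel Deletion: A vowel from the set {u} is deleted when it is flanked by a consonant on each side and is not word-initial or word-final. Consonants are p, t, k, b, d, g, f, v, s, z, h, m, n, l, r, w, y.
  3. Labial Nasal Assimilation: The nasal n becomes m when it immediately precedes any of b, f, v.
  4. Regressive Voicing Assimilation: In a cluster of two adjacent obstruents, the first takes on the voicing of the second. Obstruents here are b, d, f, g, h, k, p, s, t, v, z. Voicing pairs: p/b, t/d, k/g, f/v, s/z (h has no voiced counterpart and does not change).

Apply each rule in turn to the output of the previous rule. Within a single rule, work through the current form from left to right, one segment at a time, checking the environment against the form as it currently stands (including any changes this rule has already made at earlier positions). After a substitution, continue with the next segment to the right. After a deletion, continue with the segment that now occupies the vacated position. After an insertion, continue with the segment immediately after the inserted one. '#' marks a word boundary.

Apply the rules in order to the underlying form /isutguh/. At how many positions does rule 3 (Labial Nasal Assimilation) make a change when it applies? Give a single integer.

1 Intervocalic Lenition: no change — [isutguh]
2 Medial Vowel Deletion: [isutguh] → [istgh]
3 Labial Nasal Assimilation: no change — [istgh]
4 Regressive Voicing Assimilation: [istgh] → [isdkh]
Rule 3 changed 0 position(s).

0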